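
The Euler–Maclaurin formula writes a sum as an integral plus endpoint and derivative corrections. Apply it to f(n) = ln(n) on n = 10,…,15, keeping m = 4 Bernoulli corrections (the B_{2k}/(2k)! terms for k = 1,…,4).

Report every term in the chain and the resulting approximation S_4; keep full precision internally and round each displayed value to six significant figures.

S_4 ≈ 15.0974

Integral: ∫_10^15 ln(x) dx = 12.5949.
Endpoint term: (f(10) + f(15))/2 = (2.30259 + 2.70805)/2 = 2.50532.
Running total after boundary: 15.1002.
Order-1 term: 1/12 · (0.0666667 − 0.100000) = -0.00277778.
Partial sum through k=1: 15.0974.
Order-2 term: −1/720 · (0.000592593 − 0.00200000) = 1.95473e-06.
Partial sum through k=2: 15.0974.
Order-3 term: 1/30240 · (3.16049e-05 − 0.000240000) = -6.89137e-09.
Partial sum through k=3: 15.0974.
Order-4 term: −1/1209600 · (4.21399e-06 − 7.20000e-05) = 5.60400e-11.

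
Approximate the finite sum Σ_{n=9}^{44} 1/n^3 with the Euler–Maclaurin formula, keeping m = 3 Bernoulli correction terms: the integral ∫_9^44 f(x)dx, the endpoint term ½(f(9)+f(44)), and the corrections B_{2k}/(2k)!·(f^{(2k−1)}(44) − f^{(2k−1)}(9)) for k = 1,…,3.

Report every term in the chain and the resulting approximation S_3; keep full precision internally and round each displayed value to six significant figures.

Integral: ∫_9^44 1/x^3 dx = 0.00591458.
Boundary: ½(f(9) + f(44)) = ½(0.00137174 + 1.17393e-05) = 0.000691741.
So far: 0.00660632.
Order-1 term: 1/12 · (-8.00406e-07 − (-0.000457247)) = 3.80372e-05.
Partial sum through k=1: 0.00664435.
Order-2 term: −1/720 · (-8.26866e-09 − (-0.000112901)) = -1.56795e-07.
Partial sum through k=2: 0.00664420.
Order-3 term: 1/30240 · (-1.79382e-10 − (-5.85410e-05)) = 1.93588e-09.

S_3 ≈ 0.00664420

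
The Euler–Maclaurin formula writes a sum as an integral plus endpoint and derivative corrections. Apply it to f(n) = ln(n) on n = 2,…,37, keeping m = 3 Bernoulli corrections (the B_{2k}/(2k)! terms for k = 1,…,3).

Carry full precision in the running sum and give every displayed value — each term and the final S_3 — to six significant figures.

S_3 ≈ 99.3306

The integral term ∫_2^37 ln(x) dx = 97.2177.
Endpoint term: (f(2) + f(37))/2 = (0.693147 + 3.61092)/2 = 2.15203.
Integral + boundary = 99.3697.
Correction k=1: B_{2}/2! · (f^{(1)}(37) − f^{(1)}(2)) = 1/12 · (0.0270270 − 0.500000) = -0.0394144.
Partial sum through k=1: 99.3303.
Correction k=2: B_{4}/4! · (f^{(3)}(37) − f^{(3)}(2)) = −1/720 · (3.94843e-05 − 0.250000) = 0.000347167.
Partial sum through k=2: 99.3306.
Correction k=3: B_{6}/6! · (f^{(5)}(37) − f^{(5)}(2)) = 1/30240 · (3.46101e-07 − 0.750000) = -2.48016e-05.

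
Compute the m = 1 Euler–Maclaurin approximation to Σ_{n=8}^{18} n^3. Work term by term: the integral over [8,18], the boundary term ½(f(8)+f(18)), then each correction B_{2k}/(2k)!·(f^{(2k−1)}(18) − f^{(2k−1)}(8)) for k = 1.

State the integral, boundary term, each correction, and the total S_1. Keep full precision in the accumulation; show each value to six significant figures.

S_1 ≈ 28457.0

The integral term ∫_8^18 x^3 dx = 25220.0.
Boundary: ½(f(8) + f(18)) = ½(512.000 + 5832.00) = 3172.00.
Integral + boundary = 28392.0.
Correction k=1: B_{2}/2! · (f^{(1)}(18) − f^{(1)}(8)) = 1/12 · (972.000 − 192.000) = 65.0000.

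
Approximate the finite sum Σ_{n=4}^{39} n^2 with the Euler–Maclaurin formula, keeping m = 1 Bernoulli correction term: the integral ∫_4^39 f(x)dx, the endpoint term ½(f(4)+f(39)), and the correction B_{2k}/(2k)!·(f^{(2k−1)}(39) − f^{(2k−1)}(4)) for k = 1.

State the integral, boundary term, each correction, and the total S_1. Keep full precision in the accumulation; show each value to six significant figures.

The integral term ∫_4^39 x^2 dx = 19751.7.
Endpoint term: (f(4) + f(39))/2 = (16.0000 + 1521.00)/2 = 768.500.
Running total after boundary: 20520.2.
Order-1 term: 1/12 · (78.0000 − 8.00000) = 5.83333.

S_1 ≈ 20526.0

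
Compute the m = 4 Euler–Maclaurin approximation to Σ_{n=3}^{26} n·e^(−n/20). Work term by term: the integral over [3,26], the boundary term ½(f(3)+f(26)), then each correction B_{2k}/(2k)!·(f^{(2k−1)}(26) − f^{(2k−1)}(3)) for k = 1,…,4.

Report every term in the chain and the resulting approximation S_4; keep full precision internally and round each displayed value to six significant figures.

S_4 ≈ 149.963

∫_3^26 x·e^(−x/20) dx evaluates to 145.196.
Endpoint term: (f(3) + f(26))/2 = (2.58212 + 7.08583)/2 = 4.83398.
Integral + boundary = 150.030.
k=1: B_{2}/(2)! × [f^{(1)}(26) − f^{(1)}(3)] = 1/12 × (-0.0817595 − 0.731602) = -0.0677801.
After k=1: 149.963.
k=2: B_{4}/(4)! × [f^{(3)}(26) − f^{(3)}(3)] = −1/720 × (0.00115826 − 0.00613254) = 6.90873e-06.
After k=2: 149.963.
k=3: B_{6}/(6)! × [f^{(5)}(26) − f^{(5)}(3)] = 1/30240 × (6.30230e-06 − 2.60902e-05) = -6.54362e-10.
After k=3: 149.963.
k=4: B_{8}/(8)! × [f^{(7)}(26) − f^{(7)}(3)] = −1/1209600 × (2.42724e-08 − 9.21227e-08) = 5.60932e-14.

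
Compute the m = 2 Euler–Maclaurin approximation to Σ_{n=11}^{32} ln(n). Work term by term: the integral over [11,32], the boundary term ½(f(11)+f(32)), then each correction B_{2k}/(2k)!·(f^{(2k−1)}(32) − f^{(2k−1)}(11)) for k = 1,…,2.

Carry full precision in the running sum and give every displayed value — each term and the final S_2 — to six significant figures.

S_2 ≈ 66.4535

∫_11^32 ln(x) dx evaluates to 63.5267.
Boundary: ½(f(11) + f(32)) = ½(2.39790 + 3.46574) = 2.93182.
Running total after boundary: 66.4585.
Correction k=1: B_{2}/2! · (f^{(1)}(32) − f^{(1)}(11)) = 1/12 · (0.0312500 − 0.0909091) = -0.00497159.
Partial sum through k=1: 66.4535.
Correction k=2: B_{4}/4! · (f^{(3)}(32) − f^{(3)}(11)) = −1/720 · (6.10352e-05 − 0.00150263) = 2.00221e-06.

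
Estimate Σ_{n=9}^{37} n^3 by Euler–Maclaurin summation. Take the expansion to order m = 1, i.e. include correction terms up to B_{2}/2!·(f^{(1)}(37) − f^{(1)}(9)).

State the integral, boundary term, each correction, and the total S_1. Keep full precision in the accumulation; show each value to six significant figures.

S_1 ≈ 492913

The integral term ∫_9^37 x^3 dx = 466900.
Boundary: ½(f(9) + f(37)) = ½(729.000 + 50653.0) = 25691.0.
Running total after boundary: 492591.
Correction k=1: B_{2}/2! · (f^{(1)}(37) − f^{(1)}(9)) = 1/12 · (4107.00 − 243.000) = 322.000.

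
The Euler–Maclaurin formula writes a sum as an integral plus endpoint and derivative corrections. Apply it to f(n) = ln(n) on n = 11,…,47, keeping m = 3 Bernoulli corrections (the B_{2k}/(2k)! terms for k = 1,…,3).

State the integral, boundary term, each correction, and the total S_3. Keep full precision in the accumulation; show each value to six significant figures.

S_3 ≈ 121.698

The integral term ∫_11^47 ln(x) dx = 118.580.
Endpoint term: (f(11) + f(47))/2 = (2.39790 + 3.85015)/2 = 3.12402.
Integral + boundary = 121.704.
Order-1 term: 1/12 · (0.0212766 − 0.0909091) = -0.00580271.
After k=1: 121.698.
Order-2 term: −1/720 · (1.92636e-05 − 0.00150263) = 2.06023e-06.
After k=2: 121.698.
Order-3 term: 1/30240 · (1.04646e-07 − 0.000149021) = -4.92449e-09.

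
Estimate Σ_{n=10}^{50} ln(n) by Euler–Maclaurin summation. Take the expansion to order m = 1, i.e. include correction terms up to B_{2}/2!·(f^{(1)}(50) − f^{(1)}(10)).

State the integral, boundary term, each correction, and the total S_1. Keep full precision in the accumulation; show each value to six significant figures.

The integral term ∫_10^50 ln(x) dx = 132.575.
Boundary: ½(f(10) + f(50)) = ½(2.30259 + 3.91202) = 3.10730.
So far: 135.683.
k=1: B_{2}/(2)! × [f^{(1)}(50) − f^{(1)}(10)] = 1/12 × (0.0200000 − 0.100000) = -0.00666667.

S_1 ≈ 135.676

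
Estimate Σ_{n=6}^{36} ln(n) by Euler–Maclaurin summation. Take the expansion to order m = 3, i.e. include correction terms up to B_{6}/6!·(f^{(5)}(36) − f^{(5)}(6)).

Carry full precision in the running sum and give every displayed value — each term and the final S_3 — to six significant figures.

S_3 ≈ 90.9322

∫_6^36 ln(x) dx evaluates to 88.2561.
Boundary: ½(f(6) + f(36)) = ½(1.79176 + 3.58352) = 2.68764.
Running total after boundary: 90.9438.
k=1: B_{2}/(2)! × [f^{(1)}(36) − f^{(1)}(6)] = 1/12 × (0.0277778 − 0.166667) = -0.0115741.
Partial sum through k=1: 90.9322.
k=2: B_{4}/(4)! × [f^{(3)}(36) − f^{(3)}(6)] = −1/720 × (4.28669e-05 − 0.00925926) = 1.28005e-05.
Partial sum through k=2: 90.9322.
k=3: B_{6}/(6)! × [f^{(5)}(36) − f^{(5)}(6)] = 1/30240 × (3.96916e-07 − 0.00308642) = -1.02051e-07.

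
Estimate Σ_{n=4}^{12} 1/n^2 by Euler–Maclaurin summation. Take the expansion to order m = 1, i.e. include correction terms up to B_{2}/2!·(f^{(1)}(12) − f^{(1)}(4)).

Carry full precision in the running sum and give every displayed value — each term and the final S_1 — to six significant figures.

S_1 ≈ 0.203897

Integral: ∫_4^12 1/x^2 dx = 0.166667.
Boundary: ½(f(4) + f(12)) = ½(0.0625000 + 0.00694444) = 0.0347222.
Running total after boundary: 0.201389.
Correction k=1: B_{2}/2! · (f^{(1)}(12) − f^{(1)}(4)) = 1/12 · (-0.00115741 − (-0.0312500)) = 0.00250772.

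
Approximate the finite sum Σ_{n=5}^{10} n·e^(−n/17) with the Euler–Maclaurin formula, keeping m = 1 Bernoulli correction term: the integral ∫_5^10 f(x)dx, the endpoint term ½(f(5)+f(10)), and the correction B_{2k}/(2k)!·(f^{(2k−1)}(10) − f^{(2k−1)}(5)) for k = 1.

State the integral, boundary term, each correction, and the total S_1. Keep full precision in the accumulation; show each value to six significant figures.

S_1 ≈ 28.4297

Integral: ∫_5^10 x·e^(−x/17) dx = 23.8150.
Endpoint term: (f(5) + f(10))/2 = (3.72594 + 5.55306)/2 = 4.63950.
Running total after boundary: 28.4545.
Order-1 term: 1/12 · (0.228656 − 0.526016) = -0.0247800.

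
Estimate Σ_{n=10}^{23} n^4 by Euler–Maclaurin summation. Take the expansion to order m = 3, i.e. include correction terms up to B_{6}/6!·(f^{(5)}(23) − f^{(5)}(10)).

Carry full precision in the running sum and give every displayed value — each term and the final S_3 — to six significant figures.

Integral: ∫_10^23 x^4 dx = 1.26727e+06.
Boundary: ½(f(10) + f(23)) = ½(10000.0 + 279841) = 144920.
Integral + boundary = 1.41219e+06.
k=1: B_{2}/(2)! × [f^{(1)}(23) − f^{(1)}(10)] = 1/12 × (48668.0 − 4000.00) = 3722.33.
Partial sum through k=1: 1.41591e+06.
k=2: B_{4}/(4)! × [f^{(3)}(23) − f^{(3)}(10)] = −1/720 × (552.000 − 240.000) = -0.433333.
Partial sum through k=2: 1.41591e+06.
k=3: B_{6}/(6)! × [f^{(5)}(23) − f^{(5)}(10)] = 1/30240 × (0.00000 − 0.00000) = 0.00000.

S_3 ≈ 1.41591e+06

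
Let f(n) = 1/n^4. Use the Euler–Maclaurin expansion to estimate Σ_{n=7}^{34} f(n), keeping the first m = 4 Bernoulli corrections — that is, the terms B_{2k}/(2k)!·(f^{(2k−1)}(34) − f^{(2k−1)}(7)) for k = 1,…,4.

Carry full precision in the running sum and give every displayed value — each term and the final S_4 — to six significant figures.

S_4 ≈ 0.00119159

∫_7^34 1/x^4 dx evaluates to 0.000963336.
½[f(7) + f(34)] = ½[0.000416493 + 7.48315e-07] = 0.000208621.
So far: 0.00117196.
Correction k=1: B_{2}/2! · (f^{(1)}(34) − f^{(1)}(7)) = 1/12 · (-8.80370e-08 − (-0.000237996)) = 1.98257e-05.
Partial sum through k=1: 0.00119178.
Correction k=2: B_{4}/4! · (f^{(3)}(34) − f^{(3)}(7)) = −1/720 · (-2.28470e-09 − (-0.000145712)) = -2.02374e-07.
Partial sum through k=2: 0.00119158.
Correction k=3: B_{6}/6! · (f^{(5)}(34) − f^{(5)}(7)) = 1/30240 · (-1.10677e-10 − (-0.000166528)) = 5.50687e-09.
Partial sum through k=3: 0.00119159.
Correction k=4: B_{8}/8! · (f^{(7)}(34) − f^{(7)}(7)) = −1/1209600 · (-8.61675e-12 − (-0.000305868)) = -2.52867e-10.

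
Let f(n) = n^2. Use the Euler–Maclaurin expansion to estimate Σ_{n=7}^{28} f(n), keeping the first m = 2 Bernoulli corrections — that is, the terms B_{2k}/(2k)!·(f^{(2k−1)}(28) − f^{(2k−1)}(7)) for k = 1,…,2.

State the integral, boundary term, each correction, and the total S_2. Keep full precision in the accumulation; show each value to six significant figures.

S_2 ≈ 7623.00

∫_7^28 x^2 dx evaluates to 7203.00.
Endpoint term: (f(7) + f(28))/2 = (49.0000 + 784.000)/2 = 416.500.
So far: 7619.50.
Order-1 term: 1/12 · (56.0000 − 14.0000) = 3.50000.
Partial sum through k=1: 7623.00.
Order-2 term: −1/720 · (0.00000 − 0.00000) = 0.00000.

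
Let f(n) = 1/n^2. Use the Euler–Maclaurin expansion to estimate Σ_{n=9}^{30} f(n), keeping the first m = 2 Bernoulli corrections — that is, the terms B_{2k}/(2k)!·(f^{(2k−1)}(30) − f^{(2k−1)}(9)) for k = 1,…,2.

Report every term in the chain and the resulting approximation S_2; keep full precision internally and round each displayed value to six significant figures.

S_2 ≈ 0.0847281

∫_9^30 1/x^2 dx evaluates to 0.0777778.
½[f(9) + f(30)] = ½[0.0123457 + 0.00111111] = 0.00672840.
So far: 0.0845062.
k=1: B_{2}/(2)! × [f^{(1)}(30) − f^{(1)}(9)] = 1/12 × (-7.40741e-05 − (-0.00274348)) = 0.000222451.
Partial sum through k=1: 0.0847286.
k=2: B_{4}/(4)! × [f^{(3)}(30) − f^{(3)}(9)] = −1/720 × (-9.87654e-07 − (-0.000406442)) = -5.63131e-07.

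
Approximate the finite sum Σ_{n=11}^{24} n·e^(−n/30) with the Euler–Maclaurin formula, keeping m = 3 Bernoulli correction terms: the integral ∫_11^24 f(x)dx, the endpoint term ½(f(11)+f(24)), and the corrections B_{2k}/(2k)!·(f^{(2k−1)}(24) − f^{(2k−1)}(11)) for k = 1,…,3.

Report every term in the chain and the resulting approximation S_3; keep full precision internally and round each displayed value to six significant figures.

S_3 ≈ 133.702

Integral: ∫_11^24 x·e^(−x/30) dx = 124.527.
½[f(11) + f(24)] = ½[7.62345 + 10.7839] = 9.20367.
Integral + boundary = 133.731.
Order-1 term: 1/12 · (0.0898658 − 0.438926) = -0.0290883.
After k=1: 133.702.
Order-2 term: −1/720 · (0.00109836 − 0.00202779) = 1.29087e-06.
After k=2: 133.702.
Order-3 term: 1/30240 · (2.32985e-06 − 3.96431e-06) = -5.40494e-11.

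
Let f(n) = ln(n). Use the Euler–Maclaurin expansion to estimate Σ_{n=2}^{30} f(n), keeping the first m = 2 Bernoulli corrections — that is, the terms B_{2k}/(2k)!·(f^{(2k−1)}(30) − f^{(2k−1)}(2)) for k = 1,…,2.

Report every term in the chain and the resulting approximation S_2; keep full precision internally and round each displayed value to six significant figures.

S_2 ≈ 74.6583

∫_2^30 ln(x) dx evaluates to 72.6496.
Endpoint term: (f(2) + f(30))/2 = (0.693147 + 3.40120)/2 = 2.04717.
Running total after boundary: 74.6968.
Correction k=1: B_{2}/2! · (f^{(1)}(30) − f^{(1)}(2)) = 1/12 · (0.0333333 − 0.500000) = -0.0388889.
Running total after k=1: 74.6579.
Correction k=2: B_{4}/4! · (f^{(3)}(30) − f^{(3)}(2)) = −1/720 · (7.40741e-05 − 0.250000) = 0.000347119.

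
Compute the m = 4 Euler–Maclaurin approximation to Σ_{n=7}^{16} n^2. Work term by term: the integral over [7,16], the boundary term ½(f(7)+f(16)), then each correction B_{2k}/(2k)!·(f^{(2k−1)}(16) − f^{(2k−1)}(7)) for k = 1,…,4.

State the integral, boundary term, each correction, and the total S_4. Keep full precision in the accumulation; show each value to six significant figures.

∫_7^16 x^2 dx evaluates to 1251.00.
Boundary: ½(f(7) + f(16)) = ½(49.0000 + 256.000) = 152.500.
Running total after boundary: 1403.50.
Correction k=1: B_{2}/2! · (f^{(1)}(16) − f^{(1)}(7)) = 1/12 · (32.0000 − 14.0000) = 1.50000.
Running total after k=1: 1405.00.
Correction k=2: B_{4}/4! · (f^{(3)}(16) − f^{(3)}(7)) = −1/720 · (0.00000 − 0.00000) = 0.00000.
Running total after k=2: 1405.00.
Correction k=3: B_{6}/6! · (f^{(5)}(16) − f^{(5)}(7)) = 1/30240 · (0.00000 − 0.00000) = 0.00000.
Running total after k=3: 1405.00.
Correction k=4: B_{8}/8! · (f^{(7)}(16) − f^{(7)}(7)) = −1/1209600 · (0.00000 − 0.00000) = 0.00000.

S_4 ≈ 1405.00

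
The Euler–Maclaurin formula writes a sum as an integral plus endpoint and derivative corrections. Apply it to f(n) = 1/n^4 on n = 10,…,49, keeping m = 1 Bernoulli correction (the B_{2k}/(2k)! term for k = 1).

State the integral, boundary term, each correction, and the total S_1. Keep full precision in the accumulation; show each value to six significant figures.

S_1 ≈ 0.000383919

∫_10^49 1/x^4 dx evaluates to 0.000330500.
½[f(10) + f(49)] = ½[0.000100000 + 1.73467e-07] = 5.00867e-05.
So far: 0.000380587.
k=1: B_{2}/(2)! × [f^{(1)}(49) − f^{(1)}(10)] = 1/12 × (-1.41605e-08 − (-4.00000e-05)) = 3.33215e-06.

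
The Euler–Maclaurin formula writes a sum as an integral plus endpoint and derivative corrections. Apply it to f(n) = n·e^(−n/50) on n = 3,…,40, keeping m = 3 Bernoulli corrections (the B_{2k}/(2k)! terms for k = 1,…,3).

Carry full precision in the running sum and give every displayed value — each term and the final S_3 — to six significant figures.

Integral: ∫_3^40 x·e^(−x/50) dx = 473.696.
½[f(3) + f(40)] = ½[2.82529 + 17.9732] = 10.3992.
So far: 484.095.
k=1: B_{2}/(2)! × [f^{(1)}(40) − f^{(1)}(3)] = 1/12 × (0.0898658 − 0.885259) = -0.0662827.
After k=1: 484.029.
k=2: B_{4}/(4)! × [f^{(3)}(40) − f^{(3)}(3)] = −1/720 × (0.000395409 − 0.00110752) = 9.89036e-07.
After k=2: 484.029.
k=3: B_{6}/(6)! × [f^{(5)}(40) − f^{(5)}(3)] = 1/30240 × (3.01949e-07 − 7.44371e-07) = -1.46303e-11.

S_3 ≈ 484.029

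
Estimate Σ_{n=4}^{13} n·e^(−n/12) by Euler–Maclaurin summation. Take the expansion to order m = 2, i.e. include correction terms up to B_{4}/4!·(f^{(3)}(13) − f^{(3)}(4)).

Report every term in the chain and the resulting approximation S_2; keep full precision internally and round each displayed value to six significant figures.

Integral: ∫_4^13 x·e^(−x/12) dx = 36.0344.
Endpoint term: (f(4) + f(13))/2 = (2.86613 + 4.40005)/2 = 3.63309.
So far: 39.6675.
k=1: B_{2}/(2)! × [f^{(1)}(13) − f^{(1)}(4)] = 1/12 × (-0.0282055 − 0.477688) = -0.0421577.
After k=1: 39.6253.
k=2: B_{4}/(4)! × [f^{(3)}(13) − f^{(3)}(4)] = −1/720 × (0.00450504 − 0.0132691) = 1.21723e-05.

S_2 ≈ 39.6253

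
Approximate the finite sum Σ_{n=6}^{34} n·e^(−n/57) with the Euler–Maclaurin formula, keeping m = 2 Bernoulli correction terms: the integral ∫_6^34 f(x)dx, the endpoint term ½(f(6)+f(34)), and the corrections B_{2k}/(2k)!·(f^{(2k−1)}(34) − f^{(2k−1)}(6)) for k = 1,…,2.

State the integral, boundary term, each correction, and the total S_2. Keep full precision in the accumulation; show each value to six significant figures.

∫_6^34 x·e^(−x/57) dx evaluates to 375.523.
Boundary: ½(f(6) + f(34)) = ½(5.40053 + 18.7252) = 12.0629.
So far: 387.586.
k=1: B_{2}/(2)! × [f^{(1)}(34) − f^{(1)}(6)] = 1/12 × (0.222229 − 0.805342) = -0.0485927.
Partial sum through k=1: 387.537.
k=2: B_{4}/(4)! × [f^{(3)}(34) − f^{(3)}(6)] = −1/720 × (0.000407421 − 0.000801944) = 5.47949e-07.

S_2 ≈ 387.537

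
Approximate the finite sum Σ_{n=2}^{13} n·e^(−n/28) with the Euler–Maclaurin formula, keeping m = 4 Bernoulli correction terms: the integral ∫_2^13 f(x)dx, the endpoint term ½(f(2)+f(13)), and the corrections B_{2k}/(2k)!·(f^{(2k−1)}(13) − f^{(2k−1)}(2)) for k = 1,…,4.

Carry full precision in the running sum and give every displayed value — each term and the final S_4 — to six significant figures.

∫_2^13 x·e^(−x/28) dx evaluates to 60.4784.
½[f(2) + f(13)] = ½[1.86213 + 8.17159] = 5.01686.
So far: 65.4952.
k=1: B_{2}/(2)! × [f^{(1)}(13) − f^{(1)}(2)] = 1/12 × (0.336741 − 0.864558) = -0.0439847.
Running total after k=1: 65.4513.
k=2: B_{4}/(4)! × [f^{(3)}(13) − f^{(3)}(2)] = −1/720 × (0.00203305 − 0.00347791) = 2.00676e-06.
Running total after k=2: 65.4513.
k=3: B_{6}/(6)! × [f^{(5)}(13) − f^{(5)}(2)] = 1/30240 × (4.63849e-06 − 7.46565e-06) = -9.34908e-11.
Running total after k=3: 65.4513.
k=4: B_{8}/(8)! × [f^{(7)}(13) − f^{(7)}(2)] = −1/1209600 × (8.52527e-09 − 1.33867e-08) = 4.01906e-15.

S_4 ≈ 65.4513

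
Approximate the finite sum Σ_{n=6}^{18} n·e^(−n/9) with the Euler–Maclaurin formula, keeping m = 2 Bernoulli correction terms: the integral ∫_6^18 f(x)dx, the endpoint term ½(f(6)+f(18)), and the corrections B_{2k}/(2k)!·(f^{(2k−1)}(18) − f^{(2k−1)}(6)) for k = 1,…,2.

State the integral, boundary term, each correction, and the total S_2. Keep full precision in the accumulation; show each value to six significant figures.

Integral: ∫_6^18 x·e^(−x/9) dx = 36.4248.
Endpoint term: (f(6) + f(18))/2 = (3.08050 + 2.43604)/2 = 2.75827.
Running total after boundary: 39.1831.
k=1: B_{2}/(2)! × [f^{(1)}(18) − f^{(1)}(6)] = 1/12 × (-0.135335 − 0.171139) = -0.0255395.
Running total after k=1: 39.1576.
k=2: B_{4}/(4)! × [f^{(3)}(18) − f^{(3)}(6)] = −1/720 × (0.00167081 − 0.0147898) = 1.82208e-05.

S_2 ≈ 39.1576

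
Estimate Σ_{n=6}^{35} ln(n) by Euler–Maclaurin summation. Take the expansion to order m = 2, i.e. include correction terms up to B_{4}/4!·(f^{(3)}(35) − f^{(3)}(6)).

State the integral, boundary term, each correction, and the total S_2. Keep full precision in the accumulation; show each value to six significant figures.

S_2 ≈ 87.3487

The integral term ∫_6^35 ln(x) dx = 84.6866.
Endpoint term: (f(6) + f(35))/2 = (1.79176 + 3.55535)/2 = 2.67355.
Running total after boundary: 87.3602.
k=1: B_{2}/(2)! × [f^{(1)}(35) − f^{(1)}(6)] = 1/12 × (0.0285714 − 0.166667) = -0.0115079.
Running total after k=1: 87.3487.
k=2: B_{4}/(4)! × [f^{(3)}(35) − f^{(3)}(6)] = −1/720 × (4.66472e-05 − 0.00925926) = 1.27953e-05.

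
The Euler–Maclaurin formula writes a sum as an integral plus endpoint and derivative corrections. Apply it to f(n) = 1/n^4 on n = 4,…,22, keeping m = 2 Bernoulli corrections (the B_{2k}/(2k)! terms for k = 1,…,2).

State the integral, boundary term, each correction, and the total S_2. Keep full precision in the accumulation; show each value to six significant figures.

S_2 ≈ 0.00744757

The integral term ∫_4^22 1/x^4 dx = 0.00517703.
Endpoint term: (f(4) + f(22))/2 = (0.00390625 + 4.26883e-06)/2 = 0.00195526.
So far: 0.00713229.
Correction k=1: B_{2}/2! · (f^{(1)}(22) − f^{(1)}(4)) = 1/12 · (-7.76152e-07 − (-0.00390625)) = 0.000325456.
Running total after k=1: 0.00745774.
Correction k=2: B_{4}/4! · (f^{(3)}(22) − f^{(3)}(4)) = −1/720 · (-4.81086e-08 − (-0.00732422)) = -1.01725e-05.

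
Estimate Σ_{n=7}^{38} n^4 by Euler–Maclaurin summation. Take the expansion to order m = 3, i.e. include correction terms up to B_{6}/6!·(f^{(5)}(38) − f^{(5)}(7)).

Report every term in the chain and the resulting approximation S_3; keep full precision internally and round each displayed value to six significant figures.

S_3 ≈ 1.69056e+07

The integral term ∫_7^38 x^4 dx = 1.58437e+07.
½[f(7) + f(38)] = ½[2401.00 + 2.08514e+06] = 1.04377e+06.
So far: 1.68874e+07.
k=1: B_{2}/(2)! × [f^{(1)}(38) − f^{(1)}(7)] = 1/12 × (219488 − 1372.00) = 18176.3.
Partial sum through k=1: 1.69056e+07.
k=2: B_{4}/(4)! × [f^{(3)}(38) − f^{(3)}(7)] = −1/720 × (912.000 − 168.000) = -1.03333.
Partial sum through k=2: 1.69056e+07.
k=3: B_{6}/(6)! × [f^{(5)}(38) − f^{(5)}(7)] = 1/30240 × (0.00000 − 0.00000) = 0.00000.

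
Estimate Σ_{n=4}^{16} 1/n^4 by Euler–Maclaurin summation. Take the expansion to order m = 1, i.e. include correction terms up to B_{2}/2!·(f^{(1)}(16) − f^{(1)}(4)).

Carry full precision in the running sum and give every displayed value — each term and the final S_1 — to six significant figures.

The integral term ∫_4^16 1/x^4 dx = 0.00512695.
½[f(4) + f(16)] = ½[0.00390625 + 1.52588e-05] = 0.00196075.
Running total after boundary: 0.00708771.
Correction k=1: B_{2}/2! · (f^{(1)}(16) − f^{(1)}(4)) = 1/12 · (-3.81470e-06 − (-0.00390625)) = 0.000325203.

S_1 ≈ 0.00741291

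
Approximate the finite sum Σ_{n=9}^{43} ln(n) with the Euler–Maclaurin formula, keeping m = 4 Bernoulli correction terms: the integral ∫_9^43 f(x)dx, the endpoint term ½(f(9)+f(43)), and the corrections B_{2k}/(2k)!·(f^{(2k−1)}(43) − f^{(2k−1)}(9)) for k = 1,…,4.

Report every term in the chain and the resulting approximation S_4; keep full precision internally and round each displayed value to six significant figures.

Integral: ∫_9^43 ln(x) dx = 107.957.
½[f(9) + f(43)] = ½[2.19722 + 3.76120] = 2.97921.
Integral + boundary = 110.936.
Correction k=1: B_{2}/2! · (f^{(1)}(43) − f^{(1)}(9)) = 1/12 · (0.0232558 − 0.111111) = -0.00732127.
After k=1: 110.928.
Correction k=2: B_{4}/4! · (f^{(3)}(43) − f^{(3)}(9)) = −1/720 · (2.51550e-05 − 0.00274348) = 3.77546e-06.
After k=2: 110.928.
Correction k=3: B_{6}/6! · (f^{(5)}(43) − f^{(5)}(9)) = 1/30240 · (1.63256e-07 − 0.000406442) = -1.34351e-08.
After k=3: 110.928.
Correction k=4: B_{8}/8! · (f^{(7)}(43) − f^{(7)}(9)) = −1/1209600 · (2.64883e-09 − 0.000150534) = 1.24447e-10.

S_4 ≈ 110.928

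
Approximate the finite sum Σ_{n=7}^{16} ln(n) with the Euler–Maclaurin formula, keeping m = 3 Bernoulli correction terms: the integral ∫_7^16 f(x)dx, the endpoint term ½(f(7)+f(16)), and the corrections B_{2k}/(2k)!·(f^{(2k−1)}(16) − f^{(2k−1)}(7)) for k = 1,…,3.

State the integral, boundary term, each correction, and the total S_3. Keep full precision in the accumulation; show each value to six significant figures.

∫_7^16 ln(x) dx evaluates to 21.7400.
½[f(7) + f(16)] = ½[1.94591 + 2.77259] = 2.35925.
Integral + boundary = 24.0993.
Order-1 term: 1/12 · (0.0625000 − 0.142857) = -0.00669643.
Partial sum through k=1: 24.0926.
Order-2 term: −1/720 · (0.000488281 − 0.00583090) = 7.42031e-06.
Partial sum through k=2: 24.0926.
Order-3 term: 1/30240 · (2.28882e-05 − 0.00142798) = -4.64646e-08.

S_3 ≈ 24.0926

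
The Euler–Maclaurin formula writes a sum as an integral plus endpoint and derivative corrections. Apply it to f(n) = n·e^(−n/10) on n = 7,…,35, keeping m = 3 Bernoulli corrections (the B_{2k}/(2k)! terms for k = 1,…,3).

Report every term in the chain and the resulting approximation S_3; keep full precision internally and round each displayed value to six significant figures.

∫_7^35 x·e^(−x/10) dx evaluates to 70.8307.
Boundary: ½(f(7) + f(35)) = ½(3.47610 + 1.05691) = 2.26650.
So far: 73.0972.
Correction k=1: B_{2}/2! · (f^{(1)}(35) − f^{(1)}(7)) = 1/12 · (-0.0754935 − 0.148976) = -0.0187058.
Running total after k=1: 73.0785.
Correction k=2: B_{4}/4! · (f^{(3)}(35) − f^{(3)}(7)) = −1/720 · (-0.000150987 − 0.0114215) = 1.60728e-05.
Running total after k=2: 73.0785.
Correction k=3: B_{6}/6! · (f^{(5)}(35) − f^{(5)}(7)) = 1/30240 · (4.52961e-06 − 0.000213532) = -6.91144e-09.

S_3 ≈ 73.0785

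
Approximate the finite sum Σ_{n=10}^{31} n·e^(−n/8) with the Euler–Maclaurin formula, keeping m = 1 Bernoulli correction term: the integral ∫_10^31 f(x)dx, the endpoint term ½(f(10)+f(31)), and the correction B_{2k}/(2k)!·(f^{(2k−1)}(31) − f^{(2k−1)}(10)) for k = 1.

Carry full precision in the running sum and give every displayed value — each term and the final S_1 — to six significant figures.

S_1 ≈ 36.5366

Integral: ∫_10^31 x·e^(−x/8) dx = 34.7813.
Boundary: ½(f(10) + f(31)) = ½(2.86505 + 0.643384) = 1.75422.
So far: 36.5356.
k=1: B_{2}/(2)! × [f^{(1)}(31) − f^{(1)}(10)] = 1/12 × (-0.0596687 − (-0.0716262)) = 0.000996456.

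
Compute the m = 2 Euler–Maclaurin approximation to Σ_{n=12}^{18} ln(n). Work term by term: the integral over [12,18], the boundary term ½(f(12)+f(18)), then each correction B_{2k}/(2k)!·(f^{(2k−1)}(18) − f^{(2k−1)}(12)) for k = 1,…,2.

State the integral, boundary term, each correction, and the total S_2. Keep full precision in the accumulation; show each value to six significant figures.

S_2 ≈ 18.8931

The integral term ∫_12^18 ln(x) dx = 16.2078.
½[f(12) + f(18)] = ½[2.48491 + 2.89037] = 2.68764.
Integral + boundary = 18.8955.
Correction k=1: B_{2}/2! · (f^{(1)}(18) − f^{(1)}(12)) = 1/12 · (0.0555556 − 0.0833333) = -0.00231481.
Partial sum through k=1: 18.8931.
Correction k=2: B_{4}/4! · (f^{(3)}(18) − f^{(3)}(12)) = −1/720 · (0.000342936 − 0.00115741) = 1.13121e-06.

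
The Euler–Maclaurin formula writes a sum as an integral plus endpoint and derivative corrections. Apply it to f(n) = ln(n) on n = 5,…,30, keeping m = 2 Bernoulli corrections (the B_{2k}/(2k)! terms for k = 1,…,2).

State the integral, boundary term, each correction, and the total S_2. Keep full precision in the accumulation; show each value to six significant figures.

The integral term ∫_5^30 ln(x) dx = 68.9887.
½[f(5) + f(30)] = ½[1.60944 + 3.40120] = 2.50532.
So far: 71.4940.
Order-1 term: 1/12 · (0.0333333 − 0.200000) = -0.0138889.
After k=1: 71.4802.
Order-2 term: −1/720 · (7.40741e-05 − 0.0160000) = 2.21193e-05.

S_2 ≈ 71.4802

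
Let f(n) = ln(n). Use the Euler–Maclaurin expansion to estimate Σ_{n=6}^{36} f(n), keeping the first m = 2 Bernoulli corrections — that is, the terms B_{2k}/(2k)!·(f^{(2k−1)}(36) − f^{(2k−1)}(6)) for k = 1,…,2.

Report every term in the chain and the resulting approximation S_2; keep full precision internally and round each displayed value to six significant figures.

The integral term ∫_6^36 ln(x) dx = 88.2561.
½[f(6) + f(36)] = ½[1.79176 + 3.58352] = 2.68764.
Integral + boundary = 90.9438.
Correction k=1: B_{2}/2! · (f^{(1)}(36) − f^{(1)}(6)) = 1/12 · (0.0277778 − 0.166667) = -0.0115741.
After k=1: 90.9322.
Correction k=2: B_{4}/4! · (f^{(3)}(36) − f^{(3)}(6)) = −1/720 · (4.28669e-05 − 0.00925926) = 1.28005e-05.

S_2 ≈ 90.9322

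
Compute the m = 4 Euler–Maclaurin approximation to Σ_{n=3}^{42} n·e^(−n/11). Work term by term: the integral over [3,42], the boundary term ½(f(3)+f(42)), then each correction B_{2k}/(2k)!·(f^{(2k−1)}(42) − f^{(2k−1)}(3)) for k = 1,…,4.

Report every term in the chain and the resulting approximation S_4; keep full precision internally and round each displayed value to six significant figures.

The integral term ∫_3^42 x·e^(−x/11) dx = 104.433.
Endpoint term: (f(3) + f(42))/2 = (2.28390 + 0.922644)/2 = 1.60327.
So far: 106.036.
Correction k=1: B_{2}/2! · (f^{(1)}(42) − f^{(1)}(3)) = 1/12 · (-0.0619090 − 0.553673) = -0.0512985.
Partial sum through k=1: 105.985.
Correction k=2: B_{4}/4! · (f^{(3)}(42) − f^{(3)}(3)) = −1/720 · (-0.000148542 − 0.0171593) = 2.40387e-05.
Partial sum through k=2: 105.985.
Correction k=3: B_{6}/6! · (f^{(5)}(42) − f^{(5)}(3)) = 1/30240 · (1.77323e-06 − 0.000245808) = -8.06993e-09.
Partial sum through k=3: 105.985.
Correction k=4: B_{8}/8! · (f^{(7)}(42) − f^{(7)}(3)) = −1/1209600 · (3.94552e-08 − 2.89094e-06) = 2.35738e-12.

S_4 ≈ 105.985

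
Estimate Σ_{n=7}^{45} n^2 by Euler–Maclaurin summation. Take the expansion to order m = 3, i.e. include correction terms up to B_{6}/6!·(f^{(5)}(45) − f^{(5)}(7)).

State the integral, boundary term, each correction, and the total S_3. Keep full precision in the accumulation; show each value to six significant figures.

S_3 ≈ 31304.0

The integral term ∫_7^45 x^2 dx = 30260.7.
½[f(7) + f(45)] = ½[49.0000 + 2025.00] = 1037.00.
Integral + boundary = 31297.7.
k=1: B_{2}/(2)! × [f^{(1)}(45) − f^{(1)}(7)] = 1/12 × (90.0000 − 14.0000) = 6.33333.
After k=1: 31304.0.
k=2: B_{4}/(4)! × [f^{(3)}(45) − f^{(3)}(7)] = −1/720 × (0.00000 − 0.00000) = 0.00000.
After k=2: 31304.0.
k=3: B_{6}/(6)! × [f^{(5)}(45) − f^{(5)}(7)] = 1/30240 × (0.00000 − 0.00000) = 0.00000.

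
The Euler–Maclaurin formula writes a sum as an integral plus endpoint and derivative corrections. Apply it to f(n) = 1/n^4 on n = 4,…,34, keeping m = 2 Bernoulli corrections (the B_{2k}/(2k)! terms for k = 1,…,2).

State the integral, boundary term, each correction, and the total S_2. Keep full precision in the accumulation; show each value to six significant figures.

S_2 ≈ 0.00746869

Integral: ∫_4^34 1/x^4 dx = 0.00519985.
Endpoint term: (f(4) + f(34))/2 = (0.00390625 + 7.48315e-07)/2 = 0.00195350.
So far: 0.00715335.
Order-1 term: 1/12 · (-8.80370e-08 − (-0.00390625)) = 0.000325513.
Running total after k=1: 0.00747887.
Order-2 term: −1/720 · (-2.28470e-09 − (-0.00732422)) = -1.01725e-05.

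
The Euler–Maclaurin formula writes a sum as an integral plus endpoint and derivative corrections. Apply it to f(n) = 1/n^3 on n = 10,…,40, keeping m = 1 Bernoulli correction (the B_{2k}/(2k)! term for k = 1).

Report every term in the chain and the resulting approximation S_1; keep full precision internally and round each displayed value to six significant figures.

S_1 ≈ 0.00522021

The integral term ∫_10^40 1/x^3 dx = 0.00468750.
Boundary: ½(f(10) + f(40)) = ½(0.00100000 + 1.56250e-05) = 0.000507813.
Integral + boundary = 0.00519531.
Correction k=1: B_{2}/2! · (f^{(1)}(40) − f^{(1)}(10)) = 1/12 · (-1.17187e-06 − (-0.000300000)) = 2.49023e-05.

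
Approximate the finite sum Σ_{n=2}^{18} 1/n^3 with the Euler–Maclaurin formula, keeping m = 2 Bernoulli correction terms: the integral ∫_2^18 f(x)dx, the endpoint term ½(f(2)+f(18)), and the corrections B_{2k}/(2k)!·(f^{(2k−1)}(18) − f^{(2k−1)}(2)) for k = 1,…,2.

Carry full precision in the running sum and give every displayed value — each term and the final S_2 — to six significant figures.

Integral: ∫_2^18 1/x^3 dx = 0.123457.
½[f(2) + f(18)] = ½[0.125000 + 0.000171468] = 0.0625857.
Running total after boundary: 0.186043.
Correction k=1: B_{2}/2! · (f^{(1)}(18) − f^{(1)}(2)) = 1/12 · (-2.85780e-05 − (-0.187500)) = 0.0156226.
Partial sum through k=1: 0.201665.
Correction k=2: B_{4}/4! · (f^{(3)}(18) − f^{(3)}(2)) = −1/720 · (-1.76407e-06 − (-0.937500)) = -0.00130208.

S_2 ≈ 0.200363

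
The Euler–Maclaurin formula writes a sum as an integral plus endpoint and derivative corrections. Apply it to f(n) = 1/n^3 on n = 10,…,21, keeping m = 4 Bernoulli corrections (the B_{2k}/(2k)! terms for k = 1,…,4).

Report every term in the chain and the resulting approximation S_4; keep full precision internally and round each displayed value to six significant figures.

The integral term ∫_10^21 1/x^3 dx = 0.00386621.
Endpoint term: (f(10) + f(21))/2 = (0.00100000 + 0.000107980)/2 = 0.000553990.
Running total after boundary: 0.00442020.
Order-1 term: 1/12 · (-1.54257e-05 − (-0.000300000)) = 2.37145e-05.
Partial sum through k=1: 0.00444392.
Order-2 term: −1/720 · (-6.99577e-07 − (-6.00000e-05)) = -8.23617e-08.
Partial sum through k=2: 0.00444384.
Order-3 term: 1/30240 · (-6.66264e-08 − (-2.52000e-05)) = 8.31130e-10.
Partial sum through k=3: 0.00444384.
Order-4 term: −1/1209600 · (-1.08778e-08 − (-1.81440e-05)) = -1.49910e-11.

S_4 ≈ 0.00444384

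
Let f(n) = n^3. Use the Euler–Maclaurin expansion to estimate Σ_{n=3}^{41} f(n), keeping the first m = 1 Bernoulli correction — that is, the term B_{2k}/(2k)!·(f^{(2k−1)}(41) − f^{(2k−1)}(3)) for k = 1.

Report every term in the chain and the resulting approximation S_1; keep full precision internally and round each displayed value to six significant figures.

S_1 ≈ 741312

The integral term ∫_3^41 x^3 dx = 706420.
½[f(3) + f(41)] = ½[27.0000 + 68921.0] = 34474.0.
Running total after boundary: 740894.
k=1: B_{2}/(2)! × [f^{(1)}(41) − f^{(1)}(3)] = 1/12 × (5043.00 − 27.0000) = 418.000.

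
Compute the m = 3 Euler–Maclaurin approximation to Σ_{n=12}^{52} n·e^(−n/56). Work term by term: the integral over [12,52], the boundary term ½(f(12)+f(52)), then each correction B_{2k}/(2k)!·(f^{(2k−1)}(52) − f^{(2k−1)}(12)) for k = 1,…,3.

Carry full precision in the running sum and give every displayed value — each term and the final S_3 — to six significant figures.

∫_12^52 x·e^(−x/56) dx evaluates to 683.832.
Endpoint term: (f(12) + f(52))/2 = (9.68541 + 20.5461)/2 = 15.1158.
So far: 698.948.
k=1: B_{2}/(2)! × [f^{(1)}(52) − f^{(1)}(12)] = 1/12 × (0.0282227 − 0.634164) = -0.0504951.
Partial sum through k=1: 698.897.
k=2: B_{4}/(4)! × [f^{(3)}(52) − f^{(3)}(12)] = −1/720 × (0.000260988 − 0.000716964) = 6.33300e-07.
Partial sum through k=2: 698.897.
k=3: B_{6}/(6)! × [f^{(5)}(52) − f^{(5)}(12)] = 1/30240 × (1.63577e-07 − 3.92764e-07) = -7.57894e-12.

S_3 ≈ 698.897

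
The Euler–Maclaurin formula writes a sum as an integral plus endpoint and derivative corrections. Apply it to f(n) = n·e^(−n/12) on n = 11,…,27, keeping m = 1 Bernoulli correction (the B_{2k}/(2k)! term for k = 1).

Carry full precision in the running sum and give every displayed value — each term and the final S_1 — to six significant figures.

S_1 ≈ 64.6400

Integral: ∫_11^27 x·e^(−x/12) dx = 61.0317.
½[f(11) + f(27)] = ½[4.39835 + 2.84578] = 3.62206.
Running total after boundary: 64.6537.
Order-1 term: 1/12 · (-0.131749 − 0.0333208) = -0.0137558.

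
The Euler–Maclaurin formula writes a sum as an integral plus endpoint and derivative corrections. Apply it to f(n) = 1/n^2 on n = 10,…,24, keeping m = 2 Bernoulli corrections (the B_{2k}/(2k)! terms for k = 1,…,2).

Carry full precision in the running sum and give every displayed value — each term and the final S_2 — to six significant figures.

Integral: ∫_10^24 1/x^2 dx = 0.0583333.
Boundary: ½(f(10) + f(24)) = ½(0.0100000 + 0.00173611) = 0.00586806.
Running total after boundary: 0.0642014.
Correction k=1: B_{2}/2! · (f^{(1)}(24) − f^{(1)}(10)) = 1/12 · (-0.000144676 − (-0.00200000)) = 0.000154610.
Running total after k=1: 0.0643560.
Correction k=2: B_{4}/4! · (f^{(3)}(24) − f^{(3)}(10)) = −1/720 · (-3.01408e-06 − (-0.000240000)) = -3.29147e-07.

S_2 ≈ 0.0643557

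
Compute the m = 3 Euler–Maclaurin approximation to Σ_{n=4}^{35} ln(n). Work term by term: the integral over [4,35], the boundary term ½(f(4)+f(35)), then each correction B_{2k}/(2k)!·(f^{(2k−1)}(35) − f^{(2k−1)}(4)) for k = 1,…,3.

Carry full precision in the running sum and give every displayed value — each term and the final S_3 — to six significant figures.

S_3 ≈ 90.3444

Integral: ∫_4^35 ln(x) dx = 87.8920.
½[f(4) + f(35)] = ½[1.38629 + 3.55535] = 2.47082.
Integral + boundary = 90.3628.
k=1: B_{2}/(2)! × [f^{(1)}(35) − f^{(1)}(4)] = 1/12 × (0.0285714 − 0.250000) = -0.0184524.
Running total after k=1: 90.3444.
k=2: B_{4}/(4)! × [f^{(3)}(35) − f^{(3)}(4)] = −1/720 × (4.66472e-05 − 0.0312500) = 4.33380e-05.
Running total after k=2: 90.3444.
k=3: B_{6}/(6)! × [f^{(5)}(35) − f^{(5)}(4)] = 1/30240 × (4.56952e-07 − 0.0234375) = -7.75034e-07.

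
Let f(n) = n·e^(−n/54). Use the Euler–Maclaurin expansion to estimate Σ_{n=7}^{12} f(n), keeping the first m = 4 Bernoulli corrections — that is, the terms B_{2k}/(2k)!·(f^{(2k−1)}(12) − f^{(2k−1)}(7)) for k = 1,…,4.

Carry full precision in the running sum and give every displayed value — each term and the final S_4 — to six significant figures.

S_4 ≈ 47.5568

∫_7^12 x·e^(−x/54) dx evaluates to 39.6897.
Endpoint term: (f(7) + f(12))/2 = (6.14894 + 9.60885)/2 = 7.87890.
Running total after boundary: 47.5686.
Correction k=1: B_{2}/2! · (f^{(1)}(12) − f^{(1)}(7)) = 1/12 · (0.622796 − 0.764551) = -0.0118130.
Partial sum through k=1: 47.5568.
Correction k=2: B_{4}/4! · (f^{(3)}(12) − f^{(3)}(7)) = −1/720 · (0.000762781 − 0.000864675) = 1.41519e-07.
Partial sum through k=2: 47.5568.
Correction k=3: B_{6}/6! · (f^{(5)}(12) − f^{(5)}(7)) = 1/30240 · (4.49926e-07 − 5.03141e-07) = -1.75975e-12.
Partial sum through k=3: 47.5568.
Correction k=4: B_{8}/8! · (f^{(7)}(12) − f^{(7)}(7)) = −1/1209600 · (2.18884e-10 − 2.43400e-10) = 2.02673e-17.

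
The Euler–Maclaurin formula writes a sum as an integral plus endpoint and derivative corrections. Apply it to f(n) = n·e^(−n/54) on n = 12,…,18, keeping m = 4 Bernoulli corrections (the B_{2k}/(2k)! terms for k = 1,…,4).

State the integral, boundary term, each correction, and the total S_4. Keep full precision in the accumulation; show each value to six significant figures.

Integral: ∫_12^18 x·e^(−x/54) dx = 67.9544.
Endpoint term: (f(12) + f(18))/2 = (9.60885 + 12.8976)/2 = 11.2532.
Running total after boundary: 79.2076.
Order-1 term: 1/12 · (0.477688 − 0.622796) = -0.0120924.
Running total after k=1: 79.1955.
Order-2 term: −1/720 · (0.000655264 − 0.000762781) = 1.49330e-07.
Running total after k=2: 79.1955.
Order-3 term: 1/30240 · (3.93248e-07 − 4.49926e-07) = -1.87426e-12.
Running total after k=3: 79.1955.
Order-4 term: −1/1209600 · (1.92655e-10 − 2.18884e-10) = 2.16840e-17.

S_4 ≈ 79.1955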